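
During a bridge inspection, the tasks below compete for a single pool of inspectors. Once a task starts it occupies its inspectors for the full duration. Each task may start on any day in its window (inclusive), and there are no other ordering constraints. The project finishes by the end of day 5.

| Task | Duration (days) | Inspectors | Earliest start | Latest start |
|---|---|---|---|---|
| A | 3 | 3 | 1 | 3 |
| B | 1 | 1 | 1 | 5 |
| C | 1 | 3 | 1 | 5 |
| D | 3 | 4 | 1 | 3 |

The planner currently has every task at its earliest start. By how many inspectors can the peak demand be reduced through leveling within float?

4

Early-start peak: d1:11  d2:7  d3:7  d4:0  d5:0 ⇒ 11.
Leveled (A@1, B@1, C@1, D@2): d1:7  d2:7  d3:7  d4:4  d5:0 ⇒ 7.
Reduction 11 − 7 = 4.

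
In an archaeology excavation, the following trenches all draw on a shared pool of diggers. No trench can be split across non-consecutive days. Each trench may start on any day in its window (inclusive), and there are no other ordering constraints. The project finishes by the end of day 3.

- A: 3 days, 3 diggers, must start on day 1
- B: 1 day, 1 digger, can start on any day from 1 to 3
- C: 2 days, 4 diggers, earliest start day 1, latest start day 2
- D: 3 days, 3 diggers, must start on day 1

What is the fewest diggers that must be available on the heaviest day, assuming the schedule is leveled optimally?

Early-start (A@1, B@1, C@1, D@1) gives peak 11: d1:11  d2:10  d3:6.
Shift C→2.
Schedule A@1, B@1, C@2, D@1: d1:7  d2:10  d3:10 — peak 10.
No arrangement of the 6 feasible schedules does better.

10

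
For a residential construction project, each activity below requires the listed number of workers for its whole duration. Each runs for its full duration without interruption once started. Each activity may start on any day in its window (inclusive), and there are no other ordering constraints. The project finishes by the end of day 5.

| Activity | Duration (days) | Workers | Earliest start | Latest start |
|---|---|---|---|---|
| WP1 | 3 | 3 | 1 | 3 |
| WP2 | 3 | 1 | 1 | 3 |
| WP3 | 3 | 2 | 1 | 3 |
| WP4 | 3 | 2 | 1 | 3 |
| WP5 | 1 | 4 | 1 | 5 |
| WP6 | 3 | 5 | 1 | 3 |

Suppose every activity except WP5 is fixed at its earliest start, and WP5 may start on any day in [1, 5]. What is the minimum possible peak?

13

WP5@1: d1:17  d2:13  d3:13  d4:0  d5:0 → peak 17
WP5@2: d1:13  d2:17  d3:13  d4:0  d5:0 → peak 17
WP5@3: d1:13  d2:13  d3:17  d4:0  d5:0 → peak 17
WP5@4: d1:13  d2:13  d3:13  d4:4  d5:0 → peak 13
WP5@5: d1:13  d2:13  d3:13  d4:0  d5:4 → peak 13
Best is WP5@4, peak 13.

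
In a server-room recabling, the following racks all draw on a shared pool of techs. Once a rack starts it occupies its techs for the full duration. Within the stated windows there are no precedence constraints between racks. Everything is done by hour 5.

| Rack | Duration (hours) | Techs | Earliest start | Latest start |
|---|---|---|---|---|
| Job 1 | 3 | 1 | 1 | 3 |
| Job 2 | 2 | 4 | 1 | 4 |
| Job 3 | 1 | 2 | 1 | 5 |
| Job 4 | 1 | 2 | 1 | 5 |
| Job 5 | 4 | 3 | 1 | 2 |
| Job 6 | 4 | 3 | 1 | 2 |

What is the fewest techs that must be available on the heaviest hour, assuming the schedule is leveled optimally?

Early-start (Job 1@1, Job 2@1, Job 3@1, Job 4@1, Job 5@1, Job 6@1) gives peak 15: h1:15  h2:11  h3:7  h4:6  h5:0.
Shift Job 2→4, Job 6→2.
Schedule Job 1@1, Job 2@4, Job 3@1, Job 4@1, Job 5@1, Job 6@2: h1:8  h2:7  h3:7  h4:10  h5:7 — peak 10.

10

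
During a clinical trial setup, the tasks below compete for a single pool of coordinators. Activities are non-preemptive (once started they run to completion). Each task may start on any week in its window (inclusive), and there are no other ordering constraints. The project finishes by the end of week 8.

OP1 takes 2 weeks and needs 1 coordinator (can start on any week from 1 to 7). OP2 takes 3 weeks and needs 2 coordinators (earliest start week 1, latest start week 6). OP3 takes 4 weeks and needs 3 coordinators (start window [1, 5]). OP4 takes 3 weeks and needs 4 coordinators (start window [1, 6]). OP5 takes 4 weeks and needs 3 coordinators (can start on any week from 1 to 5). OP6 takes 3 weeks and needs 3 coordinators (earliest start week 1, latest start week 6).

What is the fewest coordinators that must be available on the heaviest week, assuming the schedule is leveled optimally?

Early-start (OP1@1, OP2@1, OP3@1, OP4@1, OP5@1, OP6@1) gives peak 16: w1:16  w2:16  w3:15  w4:6  w5:0  w6:0  w7:0  w8:0.
Shift OP4→6, OP5→5, OP6→3.
Schedule OP1@1, OP2@1, OP3@1, OP4@6, OP5@5, OP6@3: w1:6  w2:6  w3:8  w4:6  w5:6  w6:7  w7:7  w8:7 — peak 8.

8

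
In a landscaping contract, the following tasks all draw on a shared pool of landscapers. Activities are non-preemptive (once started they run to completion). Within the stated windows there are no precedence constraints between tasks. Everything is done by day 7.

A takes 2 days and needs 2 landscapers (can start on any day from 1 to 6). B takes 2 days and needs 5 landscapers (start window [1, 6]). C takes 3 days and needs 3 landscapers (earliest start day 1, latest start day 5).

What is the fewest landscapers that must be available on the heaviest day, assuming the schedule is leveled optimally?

5

Early-start (A@1, B@1, C@1) gives peak 10: d1:10  d2:10  d3:3  d4:0  d5:0  d6:0  d7:0.
Shift B→3, C→5.
Schedule A@1, B@3, C@5: d1:2  d2:2  d3:5  d4:5  d5:3  d6:3  d7:3 — peak 5.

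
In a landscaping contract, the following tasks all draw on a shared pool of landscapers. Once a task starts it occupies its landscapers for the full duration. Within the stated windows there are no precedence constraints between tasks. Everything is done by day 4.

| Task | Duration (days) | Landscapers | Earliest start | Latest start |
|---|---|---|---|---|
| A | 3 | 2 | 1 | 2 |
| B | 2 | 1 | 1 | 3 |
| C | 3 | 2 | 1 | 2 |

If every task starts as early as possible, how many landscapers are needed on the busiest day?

5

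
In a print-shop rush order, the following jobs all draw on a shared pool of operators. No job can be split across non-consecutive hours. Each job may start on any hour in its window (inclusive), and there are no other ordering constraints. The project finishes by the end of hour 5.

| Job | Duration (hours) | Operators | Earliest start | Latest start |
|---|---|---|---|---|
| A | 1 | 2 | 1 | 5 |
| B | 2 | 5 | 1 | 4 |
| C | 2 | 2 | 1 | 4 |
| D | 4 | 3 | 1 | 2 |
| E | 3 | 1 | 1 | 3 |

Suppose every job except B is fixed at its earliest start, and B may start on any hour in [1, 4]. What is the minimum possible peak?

B@1: h1:13  h2:11  h3:4  h4:3  h5:0 → peak 13
B@2: h1:8  h2:11  h3:9  h4:3  h5:0 → peak 11
B@3: h1:8  h2:6  h3:9  h4:8  h5:0 → peak 9
B@4: h1:8  h2:6  h3:4  h4:8  h5:5 → peak 8
Best is B@4, peak 8.

8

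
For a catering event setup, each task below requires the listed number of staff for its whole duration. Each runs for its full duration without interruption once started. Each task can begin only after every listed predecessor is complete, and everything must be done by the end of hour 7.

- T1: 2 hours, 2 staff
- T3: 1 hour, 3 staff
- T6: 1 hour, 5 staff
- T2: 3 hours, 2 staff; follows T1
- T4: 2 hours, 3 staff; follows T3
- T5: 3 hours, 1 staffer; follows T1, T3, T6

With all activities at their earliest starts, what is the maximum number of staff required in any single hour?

Early-start schedule: T1@1, T3@1, T6@1, T2@3, T4@2, T5@3.
Load per hour: hour 1: 10, hour 2: 5, hour 3: 6, hour 4: 3, hour 5: 3, hour 6: 0, hour 7: 0.
Peak is 10.

10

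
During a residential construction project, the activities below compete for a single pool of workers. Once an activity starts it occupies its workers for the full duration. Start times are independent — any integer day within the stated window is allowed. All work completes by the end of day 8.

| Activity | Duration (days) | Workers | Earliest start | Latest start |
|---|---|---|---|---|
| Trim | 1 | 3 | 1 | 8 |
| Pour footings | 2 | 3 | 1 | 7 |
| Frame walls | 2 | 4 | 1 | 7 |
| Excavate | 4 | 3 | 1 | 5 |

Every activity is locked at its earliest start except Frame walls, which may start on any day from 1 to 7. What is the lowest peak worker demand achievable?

Frame walls@1: d1:13  d2:10  d3:3  d4:3  d5:0  d6:0  d7:0  d8:0 → peak 13
Frame walls@2: d1:9  d2:10  d3:7  d4:3  d5:0  d6:0  d7:0  d8:0 → peak 10
Frame walls@3: d1:9  d2:6  d3:7  d4:7  d5:0  d6:0  d7:0  d8:0 → peak 9
Frame walls@4: d1:9  d2:6  d3:3  d4:7  d5:4  d6:0  d7:0  d8:0 → peak 9
Frame walls@5: d1:9  d2:6  d3:3  d4:3  d5:4  d6:4  d7:0  d8:0 → peak 9
Frame walls@6: d1:9  d2:6  d3:3  d4:3  d5:0  d6:4  d7:4  d8:0 → peak 9
Frame walls@7: d1:9  d2:6  d3:3  d4:3  d5:0  d6:0  d7:4  d8:4 → peak 9
Best is Frame walls@3, peak 9.

9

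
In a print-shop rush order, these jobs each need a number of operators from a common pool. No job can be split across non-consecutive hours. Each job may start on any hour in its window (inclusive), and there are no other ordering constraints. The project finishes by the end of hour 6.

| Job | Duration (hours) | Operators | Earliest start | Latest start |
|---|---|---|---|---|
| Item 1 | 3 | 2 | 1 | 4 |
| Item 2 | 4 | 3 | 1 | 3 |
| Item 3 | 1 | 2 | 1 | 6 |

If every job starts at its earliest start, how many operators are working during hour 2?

5

At early start, hour 2 has: Item 1, Item 2.
Demand: 2 + 3 = 5.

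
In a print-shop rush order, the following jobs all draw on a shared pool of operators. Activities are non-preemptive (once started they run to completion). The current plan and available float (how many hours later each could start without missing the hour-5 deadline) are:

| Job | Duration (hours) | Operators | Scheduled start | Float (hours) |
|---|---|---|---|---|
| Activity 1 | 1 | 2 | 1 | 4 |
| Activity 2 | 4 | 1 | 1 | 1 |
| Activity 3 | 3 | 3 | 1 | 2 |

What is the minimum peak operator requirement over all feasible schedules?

4

Early-start (Activity 1@1, Activity 2@1, Activity 3@1) gives peak 6: h1:6  h2:4  h3:4  h4:1  h5:0.
Shift Activity 3→2.
Schedule Activity 1@1, Activity 2@1, Activity 3@2: h1:3  h2:4  h3:4  h4:4  h5:0 — peak 4.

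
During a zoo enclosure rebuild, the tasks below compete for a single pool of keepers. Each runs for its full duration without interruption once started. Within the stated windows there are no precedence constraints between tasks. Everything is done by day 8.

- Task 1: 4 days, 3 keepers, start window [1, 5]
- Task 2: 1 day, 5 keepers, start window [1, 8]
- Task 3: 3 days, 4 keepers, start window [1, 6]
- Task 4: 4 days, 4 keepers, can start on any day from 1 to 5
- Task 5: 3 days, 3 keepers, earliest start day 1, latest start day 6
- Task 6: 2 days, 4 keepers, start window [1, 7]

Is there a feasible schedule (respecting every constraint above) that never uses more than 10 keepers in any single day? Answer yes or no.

yes

Schedule Task 1@1, Task 2@1, Task 3@2, Task 4@5, Task 5@2, Task 6@5: d1:8  d2:10  d3:10  d4:10  d5:8  d6:8  d7:4  d8:4 — peak 10 ≤ 10.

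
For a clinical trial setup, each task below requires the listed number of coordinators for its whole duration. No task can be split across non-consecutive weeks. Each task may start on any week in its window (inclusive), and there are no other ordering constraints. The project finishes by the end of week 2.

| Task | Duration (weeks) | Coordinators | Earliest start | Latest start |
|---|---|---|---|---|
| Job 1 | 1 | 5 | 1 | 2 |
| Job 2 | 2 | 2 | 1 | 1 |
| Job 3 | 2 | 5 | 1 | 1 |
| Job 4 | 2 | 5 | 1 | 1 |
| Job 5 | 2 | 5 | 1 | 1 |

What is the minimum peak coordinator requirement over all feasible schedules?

22

Schedule Job 1@1, Job 2@1, Job 3@1, Job 4@1, Job 5@1: w1:22  w2:17 — peak 22.
No arrangement of the 2 feasible schedules does better.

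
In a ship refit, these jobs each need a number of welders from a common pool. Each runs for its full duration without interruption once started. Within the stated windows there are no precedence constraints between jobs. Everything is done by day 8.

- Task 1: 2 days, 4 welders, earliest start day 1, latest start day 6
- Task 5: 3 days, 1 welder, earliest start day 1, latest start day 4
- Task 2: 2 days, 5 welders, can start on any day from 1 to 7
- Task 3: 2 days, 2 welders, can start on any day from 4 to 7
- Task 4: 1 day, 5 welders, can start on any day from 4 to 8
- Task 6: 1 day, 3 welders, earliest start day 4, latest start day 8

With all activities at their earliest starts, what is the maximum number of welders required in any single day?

Early-start schedule: Task 1@1, Task 5@1, Task 2@1, Task 3@4, Task 4@4, Task 6@4.
Load per day: day 1: 10, day 2: 10, day 3: 1, day 4: 10, day 5: 2, day 6: 0, day 7: 0, day 8: 0.
Peak is 10.

10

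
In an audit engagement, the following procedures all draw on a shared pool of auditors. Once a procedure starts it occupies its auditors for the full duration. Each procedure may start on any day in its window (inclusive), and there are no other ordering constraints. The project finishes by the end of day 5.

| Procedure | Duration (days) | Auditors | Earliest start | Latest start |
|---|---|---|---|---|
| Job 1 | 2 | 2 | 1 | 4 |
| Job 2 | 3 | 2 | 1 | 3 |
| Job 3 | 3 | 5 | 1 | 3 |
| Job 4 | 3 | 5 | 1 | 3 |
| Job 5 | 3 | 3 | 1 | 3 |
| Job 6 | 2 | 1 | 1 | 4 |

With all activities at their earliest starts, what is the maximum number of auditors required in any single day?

Early-start schedule: Job 1@1, Job 2@1, Job 3@1, Job 4@1, Job 5@1, Job 6@1.
Load per day: day 1: 18, day 2: 18, day 3: 15, day 4: 0, day 5: 0.
Peak is 18.

18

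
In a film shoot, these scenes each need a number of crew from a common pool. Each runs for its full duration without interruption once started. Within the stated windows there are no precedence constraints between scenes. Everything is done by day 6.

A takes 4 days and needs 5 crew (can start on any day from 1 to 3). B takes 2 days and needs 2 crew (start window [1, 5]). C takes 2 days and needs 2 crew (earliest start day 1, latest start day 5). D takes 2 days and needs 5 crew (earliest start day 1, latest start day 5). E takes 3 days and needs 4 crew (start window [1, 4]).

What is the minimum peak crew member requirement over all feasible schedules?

9

Early-start (A@1, B@1, C@1, D@1, E@1) gives peak 18: d1:18  d2:18  d3:9  d4:5  d5:0  d6:0.
Shift D→5, E→3.
Schedule A@1, B@1, C@1, D@5, E@3: d1:9  d2:9  d3:9  d4:9  d5:9  d6:5 — peak 9.
Total crew member-days = 50 over 6 days ⇒ peak ≥ ⌈50/6⌉ = 9, so 9 is optimal.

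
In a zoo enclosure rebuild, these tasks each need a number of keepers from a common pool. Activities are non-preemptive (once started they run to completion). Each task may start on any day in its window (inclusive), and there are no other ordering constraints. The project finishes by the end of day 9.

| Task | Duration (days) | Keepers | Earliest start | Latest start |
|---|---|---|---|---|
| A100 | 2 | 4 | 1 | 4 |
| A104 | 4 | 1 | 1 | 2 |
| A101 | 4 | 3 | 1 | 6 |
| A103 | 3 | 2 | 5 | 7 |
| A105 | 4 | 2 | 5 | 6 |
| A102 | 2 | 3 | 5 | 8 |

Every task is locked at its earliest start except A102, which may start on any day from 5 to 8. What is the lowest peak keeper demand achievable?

A102@5: d1:8  d2:8  d3:4  d4:4  d5:7  d6:7  d7:4  d8:2  d9:0 → peak 8
A102@6: d1:8  d2:8  d3:4  d4:4  d5:4  d6:7  d7:7  d8:2  d9:0 → peak 8
A102@7: d1:8  d2:8  d3:4  d4:4  d5:4  d6:4  d7:7  d8:5  d9:0 → peak 8
A102@8: d1:8  d2:8  d3:4  d4:4  d5:4  d6:4  d7:4  d8:5  d9:3 → peak 8
Best is A102@5, peak 8.

8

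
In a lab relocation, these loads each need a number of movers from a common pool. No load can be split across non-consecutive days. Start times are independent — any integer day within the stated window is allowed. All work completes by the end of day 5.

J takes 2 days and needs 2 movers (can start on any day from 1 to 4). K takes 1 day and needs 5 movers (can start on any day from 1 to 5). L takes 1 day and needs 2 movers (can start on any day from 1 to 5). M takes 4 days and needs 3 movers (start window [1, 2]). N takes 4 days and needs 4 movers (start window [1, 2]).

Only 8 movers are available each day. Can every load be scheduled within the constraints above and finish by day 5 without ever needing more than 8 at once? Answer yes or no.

no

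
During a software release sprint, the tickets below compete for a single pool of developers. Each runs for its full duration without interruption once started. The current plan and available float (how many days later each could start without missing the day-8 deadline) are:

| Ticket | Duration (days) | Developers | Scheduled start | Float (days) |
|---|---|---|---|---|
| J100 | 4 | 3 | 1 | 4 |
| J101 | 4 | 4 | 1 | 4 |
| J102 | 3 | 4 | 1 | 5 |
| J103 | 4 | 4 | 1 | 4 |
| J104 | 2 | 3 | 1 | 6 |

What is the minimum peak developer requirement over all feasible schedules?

Early-start (J100@1, J101@1, J102@1, J103@1, J104@1) gives peak 18: d1:18  d2:18  d3:15  d4:11  d5:0  d6:0  d7:0  d8:0.
Shift J102→5, J103→5.
Schedule J100@1, J101@1, J102@5, J103@5, J104@1: d1:10  d2:10  d3:7  d4:7  d5:8  d6:8  d7:8  d8:4 — peak 10.

10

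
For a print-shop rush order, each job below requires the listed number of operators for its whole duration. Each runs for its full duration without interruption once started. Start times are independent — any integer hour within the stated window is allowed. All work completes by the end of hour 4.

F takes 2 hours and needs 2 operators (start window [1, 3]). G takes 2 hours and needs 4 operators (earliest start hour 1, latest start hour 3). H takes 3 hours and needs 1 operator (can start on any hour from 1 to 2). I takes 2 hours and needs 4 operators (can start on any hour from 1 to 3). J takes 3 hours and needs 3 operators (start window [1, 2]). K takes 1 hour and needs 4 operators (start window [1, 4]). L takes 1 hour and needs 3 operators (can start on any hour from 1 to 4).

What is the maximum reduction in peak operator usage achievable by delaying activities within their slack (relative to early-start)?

Early-start peak: h1:21  h2:14  h3:4  h4:0 ⇒ 21.
Leveled (F@2, G@1, H@1, I@3, J@2, K@1, L@4): h1:9  h2:10  h3:10  h4:10 ⇒ 10.
Reduction 21 − 10 = 11.

11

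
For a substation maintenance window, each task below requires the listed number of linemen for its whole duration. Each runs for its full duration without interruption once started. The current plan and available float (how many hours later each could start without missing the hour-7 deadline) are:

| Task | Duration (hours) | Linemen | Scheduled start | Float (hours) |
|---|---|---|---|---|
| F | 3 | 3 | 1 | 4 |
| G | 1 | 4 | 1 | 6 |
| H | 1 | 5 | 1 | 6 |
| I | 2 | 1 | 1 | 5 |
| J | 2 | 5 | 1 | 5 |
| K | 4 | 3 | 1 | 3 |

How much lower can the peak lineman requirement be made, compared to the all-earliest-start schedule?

14

Early-start peak: h1:21  h2:12  h3:6  h4:3  h5:0  h6:0  h7:0 ⇒ 21.
Leveled (F@1, G@4, H@5, I@1, J@6, K@1): h1:7  h2:7  h3:6  h4:7  h5:5  h6:5  h7:5 ⇒ 7.
Reduction 21 − 7 = 14.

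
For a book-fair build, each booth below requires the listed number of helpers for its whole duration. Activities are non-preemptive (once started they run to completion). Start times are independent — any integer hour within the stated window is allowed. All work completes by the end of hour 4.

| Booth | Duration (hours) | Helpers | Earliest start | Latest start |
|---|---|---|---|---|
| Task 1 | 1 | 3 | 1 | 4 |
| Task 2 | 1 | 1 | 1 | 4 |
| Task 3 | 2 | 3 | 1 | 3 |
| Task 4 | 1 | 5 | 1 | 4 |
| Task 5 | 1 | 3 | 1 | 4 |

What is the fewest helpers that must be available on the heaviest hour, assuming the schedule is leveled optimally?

Early-start (Task 1@1, Task 2@1, Task 3@1, Task 4@1, Task 5@1) gives peak 15: h1:15  h2:3  h3:0  h4:0.
Shift Task 3→2, Task 4→4, Task 5→2.
Schedule Task 1@1, Task 2@1, Task 3@2, Task 4@4, Task 5@2: h1:4  h2:6  h3:3  h4:5 — peak 6.

6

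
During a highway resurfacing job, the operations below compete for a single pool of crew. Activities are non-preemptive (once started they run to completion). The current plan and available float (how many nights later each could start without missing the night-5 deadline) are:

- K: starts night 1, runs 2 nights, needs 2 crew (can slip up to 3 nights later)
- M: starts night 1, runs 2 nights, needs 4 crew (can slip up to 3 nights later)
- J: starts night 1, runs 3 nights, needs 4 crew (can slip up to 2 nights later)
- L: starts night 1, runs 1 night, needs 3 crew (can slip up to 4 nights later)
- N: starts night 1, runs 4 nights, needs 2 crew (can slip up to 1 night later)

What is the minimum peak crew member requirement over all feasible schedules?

Early-start (K@1, M@1, J@1, L@1, N@1) gives peak 15: n1:15  n2:12  n3:6  n4:2  n5:0.
Shift J→3, L→5.
Schedule K@1, M@1, J@3, L@5, N@1: n1:8  n2:8  n3:6  n4:6  n5:7 — peak 8.

8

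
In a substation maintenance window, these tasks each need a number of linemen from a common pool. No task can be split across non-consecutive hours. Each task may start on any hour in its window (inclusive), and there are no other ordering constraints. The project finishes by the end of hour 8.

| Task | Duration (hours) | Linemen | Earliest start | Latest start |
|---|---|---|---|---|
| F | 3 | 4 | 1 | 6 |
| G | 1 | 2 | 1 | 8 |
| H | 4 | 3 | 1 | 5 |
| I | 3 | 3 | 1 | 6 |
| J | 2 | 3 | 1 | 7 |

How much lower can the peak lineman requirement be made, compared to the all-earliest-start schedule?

9

Early-start peak: h1:15  h2:13  h3:10  h4:3  h5:0  h6:0  h7:0  h8:0 ⇒ 15.
Leveled (F@1, G@1, H@4, I@4, J@7): h1:6  h2:4  h3:4  h4:6  h5:6  h6:6  h7:6  h8:3 ⇒ 6.
Reduction 15 − 6 = 9.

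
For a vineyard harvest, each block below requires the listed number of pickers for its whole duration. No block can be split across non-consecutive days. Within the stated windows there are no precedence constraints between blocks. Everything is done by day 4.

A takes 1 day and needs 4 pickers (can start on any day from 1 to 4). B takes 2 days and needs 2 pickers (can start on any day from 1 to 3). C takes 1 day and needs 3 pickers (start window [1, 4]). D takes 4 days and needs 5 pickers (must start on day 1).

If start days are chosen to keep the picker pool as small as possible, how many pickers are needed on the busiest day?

Early-start (A@1, B@1, C@1, D@1) gives peak 14: d1:14  d2:7  d3:5  d4:5.
Shift B→2, C→4.
Schedule A@1, B@2, C@4, D@1: d1:9  d2:7  d3:7  d4:8 — peak 9.

9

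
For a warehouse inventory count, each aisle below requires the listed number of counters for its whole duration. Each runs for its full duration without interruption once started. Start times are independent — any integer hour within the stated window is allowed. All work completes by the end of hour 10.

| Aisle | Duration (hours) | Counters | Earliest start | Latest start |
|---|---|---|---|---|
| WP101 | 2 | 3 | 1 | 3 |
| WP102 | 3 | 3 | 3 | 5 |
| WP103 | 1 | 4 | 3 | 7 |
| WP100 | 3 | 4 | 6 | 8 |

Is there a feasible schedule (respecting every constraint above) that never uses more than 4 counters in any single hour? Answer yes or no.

Schedule WP101@1, WP102@3, WP103@6, WP100@7: h1:3  h2:3  h3:3  h4:3  h5:3  h6:4  h7:4  h8:4  h9:4  h10:0 — peak 4 ≤ 4.

yes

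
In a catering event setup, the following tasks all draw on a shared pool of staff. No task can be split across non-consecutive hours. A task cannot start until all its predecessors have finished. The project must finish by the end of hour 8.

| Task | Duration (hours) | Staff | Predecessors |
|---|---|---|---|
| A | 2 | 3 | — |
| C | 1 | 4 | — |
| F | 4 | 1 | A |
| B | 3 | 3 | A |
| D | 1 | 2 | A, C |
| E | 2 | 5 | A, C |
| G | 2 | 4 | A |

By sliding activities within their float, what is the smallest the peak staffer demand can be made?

Early-start (A@1, C@1, F@3, B@3, D@3, E@3, G@3) gives peak 15: h1:7  h2:3  h3:15  h4:13  h5:4  h6:1  h7:0  h8:0.
Shift B→5, D→5, G→7.
Schedule A@1, C@1, F@3, B@5, D@5, E@3, G@7: h1:7  h2:3  h3:6  h4:6  h5:6  h6:4  h7:7  h8:4 — peak 7.

7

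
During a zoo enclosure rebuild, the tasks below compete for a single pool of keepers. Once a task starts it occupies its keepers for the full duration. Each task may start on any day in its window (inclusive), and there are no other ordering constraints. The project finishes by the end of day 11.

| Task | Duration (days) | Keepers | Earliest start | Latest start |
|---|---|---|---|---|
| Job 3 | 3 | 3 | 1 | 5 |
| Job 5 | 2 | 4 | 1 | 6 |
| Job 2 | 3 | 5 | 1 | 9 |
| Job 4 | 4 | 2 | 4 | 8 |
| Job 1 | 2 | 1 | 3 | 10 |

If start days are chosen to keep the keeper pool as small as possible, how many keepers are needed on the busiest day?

Early-start (Job 3@1, Job 5@1, Job 2@1, Job 4@4, Job 1@3) gives peak 12: d1:12  d2:12  d3:9  d4:3  d5:2  d6:2  d7:2  d8:0  d9:0  d10:0  d11:0.
Shift Job 3→3, Job 2→8, Job 1→6.
Schedule Job 3@3, Job 5@1, Job 2@8, Job 4@4, Job 1@6: d1:4  d2:4  d3:3  d4:5  d5:5  d6:3  d7:3  d8:5  d9:5  d10:5  d11:0 — peak 5.

5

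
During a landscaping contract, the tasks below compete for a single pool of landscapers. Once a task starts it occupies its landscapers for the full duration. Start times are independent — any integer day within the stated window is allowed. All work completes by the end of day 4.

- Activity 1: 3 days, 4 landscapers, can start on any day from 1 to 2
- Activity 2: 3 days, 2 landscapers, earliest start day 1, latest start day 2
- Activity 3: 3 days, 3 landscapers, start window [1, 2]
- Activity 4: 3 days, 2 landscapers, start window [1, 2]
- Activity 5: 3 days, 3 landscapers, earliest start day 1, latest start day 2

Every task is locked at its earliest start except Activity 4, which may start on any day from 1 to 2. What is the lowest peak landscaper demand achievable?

14

Activity 4@1: d1:14  d2:14  d3:14  d4:0 → peak 14
Activity 4@2: d1:12  d2:14  d3:14  d4:2 → peak 14
Best is Activity 4@1, peak 14.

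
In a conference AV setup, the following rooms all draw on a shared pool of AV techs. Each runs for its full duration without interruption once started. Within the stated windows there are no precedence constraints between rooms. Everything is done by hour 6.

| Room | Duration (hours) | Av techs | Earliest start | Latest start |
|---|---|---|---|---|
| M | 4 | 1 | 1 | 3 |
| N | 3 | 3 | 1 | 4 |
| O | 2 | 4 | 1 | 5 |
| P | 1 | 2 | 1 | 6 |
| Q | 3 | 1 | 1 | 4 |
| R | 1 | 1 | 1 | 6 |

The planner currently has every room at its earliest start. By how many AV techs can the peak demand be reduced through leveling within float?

Early-start peak: h1:12  h2:9  h3:5  h4:1  h5:0  h6:0 ⇒ 12.
Leveled (M@1, N@1, O@4, P@6, Q@1, R@5): h1:5  h2:5  h3:5  h4:5  h5:5  h6:2 ⇒ 5.
Reduction 12 − 5 = 7.

7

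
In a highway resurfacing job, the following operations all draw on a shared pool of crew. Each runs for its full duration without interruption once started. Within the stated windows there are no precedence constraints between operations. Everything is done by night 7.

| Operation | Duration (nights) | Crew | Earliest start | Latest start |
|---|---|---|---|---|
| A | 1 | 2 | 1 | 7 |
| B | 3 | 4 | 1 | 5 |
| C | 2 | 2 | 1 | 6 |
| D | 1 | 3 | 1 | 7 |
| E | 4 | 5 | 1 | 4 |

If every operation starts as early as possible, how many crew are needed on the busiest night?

Early-start schedule: A@1, B@1, C@1, D@1, E@1.
Load per night: night 1: 16, night 2: 11, night 3: 9, night 4: 5, night 5: 0, night 6: 0, night 7: 0.
Peak is 16.

16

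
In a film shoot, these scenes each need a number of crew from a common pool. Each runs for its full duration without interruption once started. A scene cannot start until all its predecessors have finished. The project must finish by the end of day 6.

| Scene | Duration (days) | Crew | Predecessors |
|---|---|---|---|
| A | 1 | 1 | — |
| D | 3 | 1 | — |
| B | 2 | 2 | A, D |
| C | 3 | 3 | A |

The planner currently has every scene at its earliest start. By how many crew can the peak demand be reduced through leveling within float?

1

Early-start peak: d1:2  d2:4  d3:4  d4:5  d5:2  d6:0 ⇒ 5.
Leveled (A@1, D@1, B@5, C@2): d1:2  d2:4  d3:4  d4:3  d5:2  d6:2 ⇒ 4.
Reduction 5 − 4 = 1.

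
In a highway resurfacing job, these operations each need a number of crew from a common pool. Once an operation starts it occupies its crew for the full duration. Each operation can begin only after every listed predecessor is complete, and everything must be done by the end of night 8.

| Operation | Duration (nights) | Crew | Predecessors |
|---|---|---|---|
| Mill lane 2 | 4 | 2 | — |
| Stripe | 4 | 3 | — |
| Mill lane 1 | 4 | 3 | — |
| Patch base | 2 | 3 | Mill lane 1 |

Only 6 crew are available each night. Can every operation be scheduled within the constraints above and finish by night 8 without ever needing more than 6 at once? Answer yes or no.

Schedule Mill lane 2@1, Stripe@5, Mill lane 1@1, Patch base@5: n1:5  n2:5  n3:5  n4:5  n5:6  n6:6  n7:3  n8:3 — peak 6 ≤ 6.

yes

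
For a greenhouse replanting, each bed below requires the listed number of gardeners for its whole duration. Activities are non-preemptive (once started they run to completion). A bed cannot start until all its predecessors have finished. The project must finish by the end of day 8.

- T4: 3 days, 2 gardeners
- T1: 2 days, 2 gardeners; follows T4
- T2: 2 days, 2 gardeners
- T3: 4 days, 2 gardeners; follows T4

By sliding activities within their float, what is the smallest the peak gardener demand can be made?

Schedule T4@1, T1@4, T2@1, T3@4: d1:4  d2:4  d3:2  d4:4  d5:4  d6:2  d7:2  d8:0 — peak 4.

4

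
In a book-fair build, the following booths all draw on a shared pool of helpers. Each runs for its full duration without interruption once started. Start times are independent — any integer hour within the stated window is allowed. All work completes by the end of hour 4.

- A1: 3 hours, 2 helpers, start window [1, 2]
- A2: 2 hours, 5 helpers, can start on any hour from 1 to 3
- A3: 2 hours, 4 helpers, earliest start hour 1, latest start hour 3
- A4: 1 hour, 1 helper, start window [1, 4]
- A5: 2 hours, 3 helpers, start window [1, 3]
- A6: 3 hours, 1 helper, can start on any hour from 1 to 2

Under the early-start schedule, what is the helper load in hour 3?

At early start, hour 3 has: A1, A6.
Demand: 2 + 1 = 3.

3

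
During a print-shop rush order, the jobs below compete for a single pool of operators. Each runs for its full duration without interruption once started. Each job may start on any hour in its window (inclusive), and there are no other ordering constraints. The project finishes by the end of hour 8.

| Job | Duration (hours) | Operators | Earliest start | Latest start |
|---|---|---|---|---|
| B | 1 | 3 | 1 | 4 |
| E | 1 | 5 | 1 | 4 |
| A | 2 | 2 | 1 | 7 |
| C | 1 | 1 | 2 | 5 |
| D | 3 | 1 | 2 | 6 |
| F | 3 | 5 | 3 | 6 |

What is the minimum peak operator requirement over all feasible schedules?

Early-start (B@1, E@1, A@1, C@2, D@2, F@3) gives peak 10: h1:10  h2:4  h3:6  h4:6  h5:5  h6:0  h7:0  h8:0.
Shift E→2, A→3, C→3, D→3, F→6.
Schedule B@1, E@2, A@3, C@3, D@3, F@6: h1:3  h2:5  h3:4  h4:3  h5:1  h6:5  h7:5  h8:5 — peak 5.

5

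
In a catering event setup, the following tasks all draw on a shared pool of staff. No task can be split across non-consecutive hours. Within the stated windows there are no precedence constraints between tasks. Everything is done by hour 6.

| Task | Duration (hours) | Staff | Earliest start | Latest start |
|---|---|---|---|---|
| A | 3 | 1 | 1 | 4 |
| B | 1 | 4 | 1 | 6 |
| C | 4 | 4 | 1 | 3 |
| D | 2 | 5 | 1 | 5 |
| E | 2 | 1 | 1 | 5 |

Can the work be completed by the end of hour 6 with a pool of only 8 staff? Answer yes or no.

Schedule A@1, B@4, C@1, D@5, E@1: h1:6  h2:6  h3:5  h4:8  h5:5  h6:5 — peak 8 ≤ 8.

yes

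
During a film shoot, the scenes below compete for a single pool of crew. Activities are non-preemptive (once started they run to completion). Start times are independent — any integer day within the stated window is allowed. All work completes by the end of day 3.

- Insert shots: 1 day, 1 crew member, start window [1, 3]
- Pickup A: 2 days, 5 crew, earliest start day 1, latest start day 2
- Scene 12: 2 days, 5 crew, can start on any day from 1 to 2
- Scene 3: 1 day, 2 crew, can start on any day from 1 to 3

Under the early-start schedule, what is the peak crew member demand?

13

Early-start schedule: Insert shots@1, Pickup A@1, Scene 12@1, Scene 3@1.
Load per day: day 1: 13, day 2: 10, day 3: 0.
Peak is 13.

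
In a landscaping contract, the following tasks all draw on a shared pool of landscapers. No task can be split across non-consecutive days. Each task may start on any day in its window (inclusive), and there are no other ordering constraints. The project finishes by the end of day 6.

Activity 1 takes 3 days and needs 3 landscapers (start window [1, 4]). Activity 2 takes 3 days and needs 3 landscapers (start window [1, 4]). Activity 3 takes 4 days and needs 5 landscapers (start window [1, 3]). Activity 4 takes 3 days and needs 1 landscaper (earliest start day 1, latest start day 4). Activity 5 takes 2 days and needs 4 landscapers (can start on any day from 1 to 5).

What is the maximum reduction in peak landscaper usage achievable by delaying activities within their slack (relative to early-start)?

7

Early-start peak: d1:16  d2:16  d3:12  d4:5  d5:0  d6:0 ⇒ 16.
Leveled (Activity 1@1, Activity 2@4, Activity 3@1, Activity 4@1, Activity 5@5): d1:9  d2:9  d3:9  d4:8  d5:7  d6:7 ⇒ 9.
Reduction 16 − 9 = 7.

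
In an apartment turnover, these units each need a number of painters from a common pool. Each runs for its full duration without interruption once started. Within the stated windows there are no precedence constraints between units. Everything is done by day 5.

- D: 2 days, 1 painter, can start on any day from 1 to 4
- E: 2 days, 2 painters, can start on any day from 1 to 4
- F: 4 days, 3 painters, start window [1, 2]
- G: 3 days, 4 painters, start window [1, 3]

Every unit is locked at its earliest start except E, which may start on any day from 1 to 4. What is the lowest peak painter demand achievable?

8

E@1: d1:10  d2:10  d3:7  d4:3  d5:0 → peak 10
E@2: d1:8  d2:10  d3:9  d4:3  d5:0 → peak 10
E@3: d1:8  d2:8  d3:9  d4:5  d5:0 → peak 9
E@4: d1:8  d2:8  d3:7  d4:5  d5:2 → peak 8
Best is E@4, peak 8.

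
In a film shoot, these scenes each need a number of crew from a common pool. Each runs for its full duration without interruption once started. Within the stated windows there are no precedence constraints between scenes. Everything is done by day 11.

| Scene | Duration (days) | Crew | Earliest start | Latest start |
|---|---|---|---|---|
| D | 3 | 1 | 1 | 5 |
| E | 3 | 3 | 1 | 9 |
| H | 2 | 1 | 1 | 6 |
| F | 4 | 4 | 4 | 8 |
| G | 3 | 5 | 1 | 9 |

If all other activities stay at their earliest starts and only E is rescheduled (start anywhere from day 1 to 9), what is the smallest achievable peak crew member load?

7

E@1: d1:10  d2:10  d3:9  d4:4  d5:4  d6:4  d7:4  d8:0  d9:0  d10:0  d11:0 → peak 10
E@2: d1:7  d2:10  d3:9  d4:7  d5:4  d6:4  d7:4  d8:0  d9:0  d10:0  d11:0 → peak 10
E@3: d1:7  d2:7  d3:9  d4:7  d5:7  d6:4  d7:4  d8:0  d9:0  d10:0  d11:0 → peak 9
E@4: d1:7  d2:7  d3:6  d4:7  d5:7  d6:7  d7:4  d8:0  d9:0  d10:0  d11:0 → peak 7
E@5: d1:7  d2:7  d3:6  d4:4  d5:7  d6:7  d7:7  d8:0  d9:0  d10:0  d11:0 → peak 7
E@6: d1:7  d2:7  d3:6  d4:4  d5:4  d6:7  d7:7  d8:3  d9:0  d10:0  d11:0 → peak 7
E@7: d1:7  d2:7  d3:6  d4:4  d5:4  d6:4  d7:7  d8:3  d9:3  d10:0  d11:0 → peak 7
E@8: d1:7  d2:7  d3:6  d4:4  d5:4  d6:4  d7:4  d8:3  d9:3  d10:3  d11:0 → peak 7
E@9: d1:7  d2:7  d3:6  d4:4  d5:4  d6:4  d7:4  d8:0  d9:3  d10:3  d11:3 → peak 7
Best is E@4, peak 7.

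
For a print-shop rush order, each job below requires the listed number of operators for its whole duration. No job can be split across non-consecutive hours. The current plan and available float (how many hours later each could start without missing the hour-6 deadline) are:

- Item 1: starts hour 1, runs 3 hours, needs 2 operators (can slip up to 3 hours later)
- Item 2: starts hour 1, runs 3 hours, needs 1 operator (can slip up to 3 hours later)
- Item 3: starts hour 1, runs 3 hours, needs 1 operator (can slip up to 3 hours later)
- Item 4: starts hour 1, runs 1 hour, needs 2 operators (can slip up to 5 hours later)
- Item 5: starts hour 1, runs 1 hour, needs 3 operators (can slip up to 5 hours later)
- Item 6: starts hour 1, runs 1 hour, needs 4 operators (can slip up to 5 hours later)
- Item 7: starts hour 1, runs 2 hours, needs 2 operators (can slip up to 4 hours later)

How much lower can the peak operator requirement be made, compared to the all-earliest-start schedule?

Early-start peak: h1:15  h2:6  h3:4  h4:0  h5:0  h6:0 ⇒ 15.
Leveled (Item 1@1, Item 2@1, Item 3@1, Item 4@4, Item 5@5, Item 6@6, Item 7@4): h1:4  h2:4  h3:4  h4:4  h5:5  h6:4 ⇒ 5.
Reduction 15 − 5 = 10.

10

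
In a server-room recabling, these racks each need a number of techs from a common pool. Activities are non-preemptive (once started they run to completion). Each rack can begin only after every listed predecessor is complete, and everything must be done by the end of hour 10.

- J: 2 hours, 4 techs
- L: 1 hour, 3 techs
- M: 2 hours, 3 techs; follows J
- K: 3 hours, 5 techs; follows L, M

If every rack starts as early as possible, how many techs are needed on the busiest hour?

7

Early-start schedule: J@1, L@1, M@3, K@5.
Load per hour: hour 1: 7, hour 2: 4, hour 3: 3, hour 4: 3, hour 5: 5, hour 6: 5, hour 7: 5, hour 8: 0, hour 9: 0, hour 10: 0.
Peak is 7.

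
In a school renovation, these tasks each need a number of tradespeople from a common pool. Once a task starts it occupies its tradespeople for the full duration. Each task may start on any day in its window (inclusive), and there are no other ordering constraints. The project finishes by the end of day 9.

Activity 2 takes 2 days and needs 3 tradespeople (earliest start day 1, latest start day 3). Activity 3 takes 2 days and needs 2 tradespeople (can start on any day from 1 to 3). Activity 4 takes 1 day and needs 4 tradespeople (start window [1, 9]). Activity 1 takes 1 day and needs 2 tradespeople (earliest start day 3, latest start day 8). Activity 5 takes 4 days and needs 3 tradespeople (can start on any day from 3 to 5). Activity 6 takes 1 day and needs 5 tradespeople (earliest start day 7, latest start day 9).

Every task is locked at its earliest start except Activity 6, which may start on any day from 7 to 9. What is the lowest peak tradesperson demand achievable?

Activity 6@7: d1:9  d2:5  d3:5  d4:3  d5:3  d6:3  d7:5  d8:0  d9:0 → peak 9
Activity 6@8: d1:9  d2:5  d3:5  d4:3  d5:3  d6:3  d7:0  d8:5  d9:0 → peak 9
Activity 6@9: d1:9  d2:5  d3:5  d4:3  d5:3  d6:3  d7:0  d8:0  d9:5 → peak 9
Best is Activity 6@7, peak 9.

9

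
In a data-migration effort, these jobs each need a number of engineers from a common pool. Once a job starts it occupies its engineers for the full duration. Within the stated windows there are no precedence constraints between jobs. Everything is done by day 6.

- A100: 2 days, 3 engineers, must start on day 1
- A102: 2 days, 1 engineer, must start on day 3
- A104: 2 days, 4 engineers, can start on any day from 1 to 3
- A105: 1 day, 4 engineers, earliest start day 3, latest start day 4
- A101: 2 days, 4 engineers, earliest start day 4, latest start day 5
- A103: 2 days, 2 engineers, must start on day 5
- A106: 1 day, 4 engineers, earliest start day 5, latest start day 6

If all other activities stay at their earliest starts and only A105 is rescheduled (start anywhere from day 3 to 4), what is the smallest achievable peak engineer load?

A105@3: d1:7  d2:7  d3:5  d4:5  d5:10  d6:2 → peak 10
A105@4: d1:7  d2:7  d3:1  d4:9  d5:10  d6:2 → peak 10
Best is A105@3, peak 10.

10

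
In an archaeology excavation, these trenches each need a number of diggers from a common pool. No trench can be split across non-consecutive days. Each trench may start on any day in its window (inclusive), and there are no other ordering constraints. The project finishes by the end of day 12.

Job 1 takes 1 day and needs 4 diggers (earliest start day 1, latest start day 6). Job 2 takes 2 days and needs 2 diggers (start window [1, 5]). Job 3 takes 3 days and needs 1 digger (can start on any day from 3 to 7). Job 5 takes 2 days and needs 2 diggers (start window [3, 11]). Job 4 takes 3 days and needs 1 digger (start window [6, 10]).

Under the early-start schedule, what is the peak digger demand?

6

Early-start schedule: Job 1@1, Job 2@1, Job 3@3, Job 5@3, Job 4@6.
Load per day: day 1: 6, day 2: 2, day 3: 3, day 4: 3, day 5: 1, day 6: 1, day 7: 1, day 8: 1, day 9: 0, day 10: 0, day 11: 0, day 12: 0.
Peak is 6.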